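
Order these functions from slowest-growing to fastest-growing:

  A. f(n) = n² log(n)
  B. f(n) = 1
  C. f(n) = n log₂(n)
B < C < A

Comparing growth rates:
B = 1 is O(1)
C = n log₂(n) is O(n log n)
A = n² log(n) is O(n² log n)

Therefore, the order from slowest to fastest is: B < C < A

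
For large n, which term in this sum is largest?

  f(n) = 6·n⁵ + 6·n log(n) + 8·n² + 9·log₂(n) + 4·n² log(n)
6·n⁵

Looking at each term:
  - 6·n⁵ is O(n⁵)
  - 6·n log(n) is O(n log n)
  - 8·n² is O(n²)
  - 9·log₂(n) is O(log n)
  - 4·n² log(n) is O(n² log n)

The term 6·n⁵ (O(n⁵)) grows fastest and dominates all others.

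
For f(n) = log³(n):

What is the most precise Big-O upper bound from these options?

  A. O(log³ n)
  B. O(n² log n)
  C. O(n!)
A

f(n) = log³(n) is O(log³ n).
All listed options are valid Big-O bounds (upper bounds),
but O(log³ n) is the tightest (smallest valid bound).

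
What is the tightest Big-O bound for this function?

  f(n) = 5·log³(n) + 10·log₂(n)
O(log³ n)

The dominant term in 5·log³(n) + 10·log₂(n) is 5·log³(n), which is Θ(log³ n).
Lower-order terms (10·log₂(n)) are asymptotically negligible.
Constants are absorbed, so the tightest bound is O(log³ n).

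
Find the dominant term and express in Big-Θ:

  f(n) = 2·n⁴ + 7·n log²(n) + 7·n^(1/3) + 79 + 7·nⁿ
Θ(nⁿ)

Order the terms by growth rate: 79 ≺ 7·n^(1/3) ≺ 7·n log²(n) ≺ 2·n⁴ ≺ 7·nⁿ.
The fastest-growing term 7·nⁿ dominates as n → ∞; dropping its constant factor gives Θ(nⁿ).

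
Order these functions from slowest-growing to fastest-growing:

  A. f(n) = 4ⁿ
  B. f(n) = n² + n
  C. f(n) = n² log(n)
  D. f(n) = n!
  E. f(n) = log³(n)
E < B < C < A < D

Comparing growth rates:
E = log³(n) is O(log³ n)
B = n² + n is O(n²)
C = n² log(n) is O(n² log n)
A = 4ⁿ is O(4ⁿ)
D = n! is O(n!)

Therefore, the order from slowest to fastest is: E < B < C < A < D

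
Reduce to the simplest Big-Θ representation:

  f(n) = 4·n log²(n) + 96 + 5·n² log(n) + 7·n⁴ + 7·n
Θ(n⁴)

Order the terms by growth rate: 96 ≺ 7·n ≺ 4·n log²(n) ≺ 5·n² log(n) ≺ 7·n⁴.
The fastest-growing term 7·n⁴ dominates as n → ∞; dropping its constant factor gives Θ(n⁴).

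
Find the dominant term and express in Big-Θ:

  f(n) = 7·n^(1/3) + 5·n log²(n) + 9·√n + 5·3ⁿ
Θ(3ⁿ)

Order the terms by growth rate: 7·n^(1/3) ≺ 9·√n ≺ 5·n log²(n) ≺ 5·3ⁿ.
The fastest-growing term 5·3ⁿ dominates as n → ∞; dropping its constant factor gives Θ(3ⁿ).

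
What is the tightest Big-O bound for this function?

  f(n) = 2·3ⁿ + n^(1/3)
O(3ⁿ)

The dominant term in 2·3ⁿ + n^(1/3) is 2·3ⁿ, which is Θ(3ⁿ).
Lower-order terms (n^(1/3)) are asymptotically negligible.
Constants are absorbed, so the tightest bound is O(3ⁿ).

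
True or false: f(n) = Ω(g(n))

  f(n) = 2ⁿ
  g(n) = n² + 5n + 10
True

f(n) = 2ⁿ is O(2ⁿ), and g(n) = n² + 5n + 10 is O(n²).
Since O(2ⁿ) grows at least as fast as O(n²), f(n) = Ω(g(n)) is true.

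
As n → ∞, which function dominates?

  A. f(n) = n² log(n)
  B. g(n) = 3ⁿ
B

f(n) = n² log(n) is O(n² log n), while g(n) = 3ⁿ is O(3ⁿ).
Since O(3ⁿ) grows faster than O(n² log n), g(n) dominates.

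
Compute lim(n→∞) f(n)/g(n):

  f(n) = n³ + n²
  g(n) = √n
∞

Since n³ + n² (O(n³)) grows faster than √n (O(√n)),
the ratio f(n)/g(n) → ∞ as n → ∞.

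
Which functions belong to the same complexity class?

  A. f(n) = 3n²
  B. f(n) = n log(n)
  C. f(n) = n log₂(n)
B and C

Examining each function:
  A. 3n² is O(n²)
  B. n log(n) is O(n log n)
  C. n log₂(n) is O(n log n)

Functions B and C both have the same complexity class.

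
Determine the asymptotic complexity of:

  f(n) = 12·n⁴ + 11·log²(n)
O(n⁴)

The dominant term in 12·n⁴ + 11·log²(n) is 12·n⁴, which is Θ(n⁴).
Lower-order terms (11·log²(n)) are asymptotically negligible.
Constants are absorbed, so the tightest bound is O(n⁴).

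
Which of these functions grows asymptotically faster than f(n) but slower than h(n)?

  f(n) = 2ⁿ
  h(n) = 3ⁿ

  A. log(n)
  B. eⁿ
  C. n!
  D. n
B

We need g(n) with 2ⁿ = o(g(n)) and g(n) = o(3ⁿ), i.e. O(2ⁿ) ≺ g ≺ O(3ⁿ).
Check each option:
  A. log(n) — O(log n) does not grow strictly faster than f(n)
  B. eⁿ — O(eⁿ) is strictly between O(2ⁿ) and O(3ⁿ) ✓
  C. n! — O(n!) does not grow strictly slower than h(n)
  D. n — O(n) does not grow strictly faster than f(n)

Only option B (eⁿ) lies strictly between.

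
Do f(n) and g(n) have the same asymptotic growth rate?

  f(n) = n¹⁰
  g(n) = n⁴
False

f(n) = n¹⁰ is O(n¹⁰), and g(n) = n⁴ is O(n⁴).
Since they have different growth rates, f(n) = Θ(g(n)) is false.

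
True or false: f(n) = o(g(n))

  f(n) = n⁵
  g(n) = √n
False

f(n) = n⁵ is O(n⁵), and g(n) = √n is O(√n).
Since O(n⁵) grows faster than or equal to O(√n), f(n) = o(g(n)) is false.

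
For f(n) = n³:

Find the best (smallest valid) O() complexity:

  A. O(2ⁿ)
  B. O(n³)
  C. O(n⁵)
B

f(n) = n³ is O(n³).
All listed options are valid Big-O bounds (upper bounds),
but O(n³) is the tightest (smallest valid bound).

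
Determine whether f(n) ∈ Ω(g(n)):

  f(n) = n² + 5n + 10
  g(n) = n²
True

f(n) = n² + 5n + 10 and g(n) = n² are both O(n²).
Big-Ω permits equal growth rates (f ≥ c·g for some c > 0), so f(n) = Ω(g(n)) is true.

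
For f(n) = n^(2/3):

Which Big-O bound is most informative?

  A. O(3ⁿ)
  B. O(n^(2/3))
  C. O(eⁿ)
B

f(n) = n^(2/3) is O(n^(2/3)).
All listed options are valid Big-O bounds (upper bounds),
but O(n^(2/3)) is the tightest (smallest valid bound).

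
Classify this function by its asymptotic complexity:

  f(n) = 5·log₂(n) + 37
O(log n)

The dominant term in 5·log₂(n) + 37 is 5·log₂(n), which is Θ(log n).
Lower-order terms (37) are asymptotically negligible.
Constants are absorbed, so the tightest bound is O(log n).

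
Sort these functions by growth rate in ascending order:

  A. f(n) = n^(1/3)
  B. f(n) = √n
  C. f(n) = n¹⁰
A < B < C

Comparing growth rates:
A = n^(1/3) is O(n^(1/3))
B = √n is O(√n)
C = n¹⁰ is O(n¹⁰)

Therefore, the order from slowest to fastest is: A < B < C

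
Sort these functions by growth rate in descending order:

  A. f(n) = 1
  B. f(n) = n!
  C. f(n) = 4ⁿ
B > C > A

Comparing growth rates:
B = n! is O(n!)
C = 4ⁿ is O(4ⁿ)
A = 1 is O(1)

Therefore, the order from fastest to slowest is: B > C > A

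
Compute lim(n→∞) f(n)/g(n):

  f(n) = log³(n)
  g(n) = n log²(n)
0

Since log³(n) (O(log³ n)) grows slower than n log²(n) (O(n log² n)),
the ratio f(n)/g(n) → 0 as n → ∞.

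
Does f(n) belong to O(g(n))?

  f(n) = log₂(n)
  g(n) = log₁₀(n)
True

f(n) = log₂(n) and g(n) = log₁₀(n) are both O(log n).
Big-O permits equal growth rates (f ≤ c·g for some c), so f(n) = O(g(n)) is true.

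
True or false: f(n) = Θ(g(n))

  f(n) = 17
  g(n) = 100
True

f(n) = 17 and g(n) = 100 are both O(1).
Since they have the same asymptotic growth rate, f(n) = Θ(g(n)) is true.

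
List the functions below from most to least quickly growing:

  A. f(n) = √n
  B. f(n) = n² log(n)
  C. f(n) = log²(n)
B > A > C

Comparing growth rates:
B = n² log(n) is O(n² log n)
A = √n is O(√n)
C = log²(n) is O(log² n)

Therefore, the order from fastest to slowest is: B > A > C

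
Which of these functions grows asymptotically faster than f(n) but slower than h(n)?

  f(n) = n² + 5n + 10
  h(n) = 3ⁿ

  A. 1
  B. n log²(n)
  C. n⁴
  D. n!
C

We need g(n) with n² + 5n + 10 = o(g(n)) and g(n) = o(3ⁿ), i.e. O(n²) ≺ g ≺ O(3ⁿ).
Check each option:
  A. 1 — O(1) does not grow strictly faster than f(n)
  B. n log²(n) — O(n log² n) does not grow strictly faster than f(n)
  C. n⁴ — O(n⁴) is strictly between O(n²) and O(3ⁿ) ✓
  D. n! — O(n!) does not grow strictly slower than h(n)

Only option C (n⁴) lies strictly between.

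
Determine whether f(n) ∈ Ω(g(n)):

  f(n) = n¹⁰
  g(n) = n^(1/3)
True

f(n) = n¹⁰ is O(n¹⁰), and g(n) = n^(1/3) is O(n^(1/3)).
Since O(n¹⁰) grows at least as fast as O(n^(1/3)), f(n) = Ω(g(n)) is true.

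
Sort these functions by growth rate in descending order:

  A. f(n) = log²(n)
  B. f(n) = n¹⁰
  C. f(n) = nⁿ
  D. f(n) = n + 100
C > B > D > A

Comparing growth rates:
C = nⁿ is O(nⁿ)
B = n¹⁰ is O(n¹⁰)
D = n + 100 is O(n)
A = log²(n) is O(log² n)

Therefore, the order from fastest to slowest is: C > B > D > A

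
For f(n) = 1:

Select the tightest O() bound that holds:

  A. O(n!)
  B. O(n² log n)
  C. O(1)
C

f(n) = 1 is O(1).
All listed options are valid Big-O bounds (upper bounds),
but O(1) is the tightest (smallest valid bound).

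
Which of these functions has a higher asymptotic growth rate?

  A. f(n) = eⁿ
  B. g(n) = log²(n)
A

f(n) = eⁿ is O(eⁿ), while g(n) = log²(n) is O(log² n).
Since O(eⁿ) grows faster than O(log² n), f(n) dominates.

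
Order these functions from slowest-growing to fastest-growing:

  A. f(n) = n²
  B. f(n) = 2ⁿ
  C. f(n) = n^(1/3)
C < A < B

Comparing growth rates:
C = n^(1/3) is O(n^(1/3))
A = n² is O(n²)
B = 2ⁿ is O(2ⁿ)

Therefore, the order from slowest to fastest is: C < A < B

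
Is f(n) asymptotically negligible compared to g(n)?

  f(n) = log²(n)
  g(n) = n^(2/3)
True

f(n) = log²(n) is O(log² n), and g(n) = n^(2/3) is O(n^(2/3)).
Since O(log² n) grows strictly slower than O(n^(2/3)), f(n) = o(g(n)) is true.
This means lim(n→∞) f(n)/g(n) = 0.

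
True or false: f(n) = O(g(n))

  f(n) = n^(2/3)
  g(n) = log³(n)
False

f(n) = n^(2/3) is O(n^(2/3)), and g(n) = log³(n) is O(log³ n).
Since O(n^(2/3)) grows faster than O(log³ n), f(n) = O(g(n)) is false.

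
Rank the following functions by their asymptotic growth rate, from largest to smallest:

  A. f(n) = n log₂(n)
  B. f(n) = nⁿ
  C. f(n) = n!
B > C > A

Comparing growth rates:
B = nⁿ is O(nⁿ)
C = n! is O(n!)
A = n log₂(n) is O(n log n)

Therefore, the order from fastest to slowest is: B > C > A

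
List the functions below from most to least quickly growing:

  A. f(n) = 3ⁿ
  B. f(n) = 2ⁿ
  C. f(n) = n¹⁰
A > B > C

Comparing growth rates:
A = 3ⁿ is O(3ⁿ)
B = 2ⁿ is O(2ⁿ)
C = n¹⁰ is O(n¹⁰)

Therefore, the order from fastest to slowest is: A > B > C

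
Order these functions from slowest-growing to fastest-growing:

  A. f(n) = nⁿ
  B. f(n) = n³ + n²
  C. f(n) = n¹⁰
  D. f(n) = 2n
D < B < C < A

Comparing growth rates:
D = 2n is O(n)
B = n³ + n² is O(n³)
C = n¹⁰ is O(n¹⁰)
A = nⁿ is O(nⁿ)

Therefore, the order from slowest to fastest is: D < B < C < A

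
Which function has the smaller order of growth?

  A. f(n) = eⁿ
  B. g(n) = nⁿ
A

f(n) = eⁿ is O(eⁿ), while g(n) = nⁿ is O(nⁿ).
Since O(eⁿ) grows slower than O(nⁿ), f(n) is dominated.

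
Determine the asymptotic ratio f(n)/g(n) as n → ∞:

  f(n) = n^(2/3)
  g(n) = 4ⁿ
0

Since n^(2/3) (O(n^(2/3))) grows slower than 4ⁿ (O(4ⁿ)),
the ratio f(n)/g(n) → 0 as n → ∞.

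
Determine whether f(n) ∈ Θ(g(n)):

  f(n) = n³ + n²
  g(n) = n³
True

f(n) = n³ + n² and g(n) = n³ are both O(n³).
Since they have the same asymptotic growth rate, f(n) = Θ(g(n)) is true.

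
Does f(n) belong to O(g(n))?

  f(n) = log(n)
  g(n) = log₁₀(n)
True

f(n) = log(n) and g(n) = log₁₀(n) are both O(log n).
Big-O permits equal growth rates (f ≤ c·g for some c), so f(n) = O(g(n)) is true.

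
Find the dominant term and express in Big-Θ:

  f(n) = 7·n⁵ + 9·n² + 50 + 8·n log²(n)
Θ(n⁵)

Order the terms by growth rate: 50 ≺ 8·n log²(n) ≺ 9·n² ≺ 7·n⁵.
The fastest-growing term 7·n⁵ dominates as n → ∞; dropping its constant factor gives Θ(n⁵).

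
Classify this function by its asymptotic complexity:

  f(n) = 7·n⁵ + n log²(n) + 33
O(n⁵)

The dominant term in 7·n⁵ + n log²(n) + 33 is 7·n⁵, which is Θ(n⁵).
Lower-order terms (n log²(n), 33) are asymptotically negligible.
Constants are absorbed, so the tightest bound is O(n⁵).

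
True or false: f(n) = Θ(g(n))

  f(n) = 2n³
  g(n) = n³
True

f(n) = 2n³ and g(n) = n³ are both O(n³).
Since they have the same asymptotic growth rate, f(n) = Θ(g(n)) is true.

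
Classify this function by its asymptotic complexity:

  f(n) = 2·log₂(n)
O(log n)

The dominant term in 2·log₂(n) is 2·log₂(n), which is Θ(log n).
Constants are absorbed, so the tightest bound is O(log n).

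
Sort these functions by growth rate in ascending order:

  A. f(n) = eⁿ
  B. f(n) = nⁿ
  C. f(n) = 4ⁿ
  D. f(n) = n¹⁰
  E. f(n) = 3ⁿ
D < A < E < C < B

Comparing growth rates:
D = n¹⁰ is O(n¹⁰)
A = eⁿ is O(eⁿ)
E = 3ⁿ is O(3ⁿ)
C = 4ⁿ is O(4ⁿ)
B = nⁿ is O(nⁿ)

Therefore, the order from slowest to fastest is: D < A < E < C < B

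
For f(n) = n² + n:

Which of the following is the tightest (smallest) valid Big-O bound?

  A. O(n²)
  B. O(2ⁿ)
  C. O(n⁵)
A

f(n) = n² + n is O(n²).
All listed options are valid Big-O bounds (upper bounds),
but O(n²) is the tightest (smallest valid bound).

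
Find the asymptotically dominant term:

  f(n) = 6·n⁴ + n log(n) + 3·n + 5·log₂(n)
6·n⁴

Looking at each term:
  - 6·n⁴ is O(n⁴)
  - n log(n) is O(n log n)
  - 3·n is O(n)
  - 5·log₂(n) is O(log n)

The term 6·n⁴ (O(n⁴)) grows fastest and dominates all others.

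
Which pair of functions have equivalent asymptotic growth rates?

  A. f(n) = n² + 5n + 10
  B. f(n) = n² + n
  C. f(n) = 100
A and B

Examining each function:
  A. n² + 5n + 10 is O(n²)
  B. n² + n is O(n²)
  C. 100 is O(1)

Functions A and B both have the same complexity class.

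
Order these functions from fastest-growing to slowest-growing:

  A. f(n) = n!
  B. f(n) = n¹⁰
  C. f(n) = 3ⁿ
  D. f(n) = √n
A > C > B > D

Comparing growth rates:
A = n! is O(n!)
C = 3ⁿ is O(3ⁿ)
B = n¹⁰ is O(n¹⁰)
D = √n is O(√n)

Therefore, the order from fastest to slowest is: A > C > B > D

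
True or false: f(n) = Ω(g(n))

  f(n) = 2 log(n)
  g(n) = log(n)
True

f(n) = 2 log(n) and g(n) = log(n) are both O(log n).
Big-Ω permits equal growth rates (f ≥ c·g for some c > 0), so f(n) = Ω(g(n)) is true.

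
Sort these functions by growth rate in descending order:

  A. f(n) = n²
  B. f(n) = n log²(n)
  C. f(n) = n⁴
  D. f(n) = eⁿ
D > C > A > B

Comparing growth rates:
D = eⁿ is O(eⁿ)
C = n⁴ is O(n⁴)
A = n² is O(n²)
B = n log²(n) is O(n log² n)

Therefore, the order from fastest to slowest is: D > C > A > B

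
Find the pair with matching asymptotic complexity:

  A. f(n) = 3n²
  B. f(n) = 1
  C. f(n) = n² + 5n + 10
A and C

Examining each function:
  A. 3n² is O(n²)
  B. 1 is O(1)
  C. n² + 5n + 10 is O(n²)

Functions A and C both have the same complexity class.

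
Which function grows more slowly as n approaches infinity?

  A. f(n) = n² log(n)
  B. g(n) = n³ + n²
A

f(n) = n² log(n) is O(n² log n), while g(n) = n³ + n² is O(n³).
Since O(n² log n) grows slower than O(n³), f(n) is dominated.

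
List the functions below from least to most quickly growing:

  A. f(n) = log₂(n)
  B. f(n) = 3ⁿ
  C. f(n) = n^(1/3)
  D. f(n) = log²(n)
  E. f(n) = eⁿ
A < D < C < E < B

Comparing growth rates:
A = log₂(n) is O(log n)
D = log²(n) is O(log² n)
C = n^(1/3) is O(n^(1/3))
E = eⁿ is O(eⁿ)
B = 3ⁿ is O(3ⁿ)

Therefore, the order from slowest to fastest is: A < D < C < E < B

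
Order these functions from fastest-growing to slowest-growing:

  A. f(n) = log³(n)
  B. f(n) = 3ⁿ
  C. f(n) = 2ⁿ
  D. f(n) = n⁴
B > C > D > A

Comparing growth rates:
B = 3ⁿ is O(3ⁿ)
C = 2ⁿ is O(2ⁿ)
D = n⁴ is O(n⁴)
A = log³(n) is O(log³ n)

Therefore, the order from fastest to slowest is: B > C > D > A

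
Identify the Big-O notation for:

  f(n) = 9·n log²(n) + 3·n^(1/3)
O(n log² n)

The dominant term in 9·n log²(n) + 3·n^(1/3) is 9·n log²(n), which is Θ(n log² n).
Lower-order terms (3·n^(1/3)) are asymptotically negligible.
Constants are absorbed, so the tightest bound is O(n log² n).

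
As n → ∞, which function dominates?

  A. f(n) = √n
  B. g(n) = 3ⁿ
B

f(n) = √n is O(√n), while g(n) = 3ⁿ is O(3ⁿ).
Since O(3ⁿ) grows faster than O(√n), g(n) dominates.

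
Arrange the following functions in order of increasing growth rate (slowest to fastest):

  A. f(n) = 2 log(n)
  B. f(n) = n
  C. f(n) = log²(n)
A < C < B

Comparing growth rates:
A = 2 log(n) is O(log n)
C = log²(n) is O(log² n)
B = n is O(n)

Therefore, the order from slowest to fastest is: A < C < B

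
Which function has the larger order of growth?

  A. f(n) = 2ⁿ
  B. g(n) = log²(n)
A

f(n) = 2ⁿ is O(2ⁿ), while g(n) = log²(n) is O(log² n).
Since O(2ⁿ) grows faster than O(log² n), f(n) dominates.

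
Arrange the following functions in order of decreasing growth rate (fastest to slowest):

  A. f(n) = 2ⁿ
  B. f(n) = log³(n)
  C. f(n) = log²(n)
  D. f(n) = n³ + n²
A > D > B > C

Comparing growth rates:
A = 2ⁿ is O(2ⁿ)
D = n³ + n² is O(n³)
B = log³(n) is O(log³ n)
C = log²(n) is O(log² n)

Therefore, the order from fastest to slowest is: A > D > B > C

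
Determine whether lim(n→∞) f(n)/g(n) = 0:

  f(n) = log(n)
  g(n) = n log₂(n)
True

f(n) = log(n) is O(log n), and g(n) = n log₂(n) is O(n log n).
Since O(log n) grows strictly slower than O(n log n), f(n) = o(g(n)) is true.
This means lim(n→∞) f(n)/g(n) = 0.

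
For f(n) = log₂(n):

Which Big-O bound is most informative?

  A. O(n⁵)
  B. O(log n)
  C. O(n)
B

f(n) = log₂(n) is O(log n).
All listed options are valid Big-O bounds (upper bounds),
but O(log n) is the tightest (smallest valid bound).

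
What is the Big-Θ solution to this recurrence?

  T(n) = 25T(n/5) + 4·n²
Θ(n² log n)

Master Theorem: a = 25, b = 5, f(n) = 4·n².
Compute the critical exponent d = log₅(25) = 2.
Compare f(n) = Θ(n²) against n^d:
  k = 2 = d, so f(n) = Θ(n^d) — Case 2.
  Work is balanced across levels: T(n) = Θ(n^d log n) = Θ(n² log n).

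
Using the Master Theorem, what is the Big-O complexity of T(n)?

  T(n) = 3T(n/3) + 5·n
Θ(n log n)

Master Theorem: a = 3, b = 3, f(n) = 5·n.
Compute the critical exponent d = log₃(3) = 1.
Compare f(n) = Θ(n) against n^d:
  k = 1 = d, so f(n) = Θ(n^d) — Case 2.
  Work is balanced across levels: T(n) = Θ(n^d log n) = Θ(n log n).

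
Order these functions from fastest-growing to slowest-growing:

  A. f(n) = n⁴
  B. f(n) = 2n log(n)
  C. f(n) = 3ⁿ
C > A > B

Comparing growth rates:
C = 3ⁿ is O(3ⁿ)
A = n⁴ is O(n⁴)
B = 2n log(n) is O(n log n)

Therefore, the order from fastest to slowest is: C > A > B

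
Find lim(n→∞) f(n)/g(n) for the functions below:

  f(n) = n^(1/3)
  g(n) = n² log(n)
0

Since n^(1/3) (O(n^(1/3))) grows slower than n² log(n) (O(n² log n)),
the ratio f(n)/g(n) → 0 as n → ∞.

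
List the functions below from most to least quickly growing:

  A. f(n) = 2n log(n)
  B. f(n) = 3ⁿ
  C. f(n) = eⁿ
B > C > A

Comparing growth rates:
B = 3ⁿ is O(3ⁿ)
C = eⁿ is O(eⁿ)
A = 2n log(n) is O(n log n)

Therefore, the order from fastest to slowest is: B > C > A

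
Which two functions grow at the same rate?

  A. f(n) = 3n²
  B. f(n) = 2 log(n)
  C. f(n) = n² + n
A and C

Examining each function:
  A. 3n² is O(n²)
  B. 2 log(n) is O(log n)
  C. n² + n is O(n²)

Functions A and C both have the same complexity class.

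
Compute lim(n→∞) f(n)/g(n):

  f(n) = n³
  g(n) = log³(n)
∞

Since n³ (O(n³)) grows faster than log³(n) (O(log³ n)),
the ratio f(n)/g(n) → ∞ as n → ∞.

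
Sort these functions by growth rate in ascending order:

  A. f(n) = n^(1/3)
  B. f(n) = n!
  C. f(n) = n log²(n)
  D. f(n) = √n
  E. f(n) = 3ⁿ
A < D < C < E < B

Comparing growth rates:
A = n^(1/3) is O(n^(1/3))
D = √n is O(√n)
C = n log²(n) is O(n log² n)
E = 3ⁿ is O(3ⁿ)
B = n! is O(n!)

Therefore, the order from slowest to fastest is: A < D < C < E < B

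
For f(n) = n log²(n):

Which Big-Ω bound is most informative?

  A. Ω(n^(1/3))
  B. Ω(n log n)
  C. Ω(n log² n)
C

f(n) = n log²(n) is Ω(n log² n).
All listed options are valid Big-Ω bounds (lower bounds),
but Ω(n log² n) is the tightest (largest valid bound).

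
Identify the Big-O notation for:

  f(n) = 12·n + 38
O(n)

The dominant term in 12·n + 38 is 12·n, which is Θ(n).
Lower-order terms (38) are asymptotically negligible.
Constants are absorbed, so the tightest bound is O(n).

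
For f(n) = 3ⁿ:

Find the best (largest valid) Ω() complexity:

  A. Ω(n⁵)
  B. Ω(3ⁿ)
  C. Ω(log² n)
B

f(n) = 3ⁿ is Ω(3ⁿ).
All listed options are valid Big-Ω bounds (lower bounds),
but Ω(3ⁿ) is the tightest (largest valid bound).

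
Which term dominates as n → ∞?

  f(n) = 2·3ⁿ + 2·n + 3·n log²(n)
2·3ⁿ

Looking at each term:
  - 2·3ⁿ is O(3ⁿ)
  - 2·n is O(n)
  - 3·n log²(n) is O(n log² n)

The term 2·3ⁿ (O(3ⁿ)) grows fastest and dominates all others.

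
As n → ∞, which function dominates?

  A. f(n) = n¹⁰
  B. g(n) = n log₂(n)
A

f(n) = n¹⁰ is O(n¹⁰), while g(n) = n log₂(n) is O(n log n).
Since O(n¹⁰) grows faster than O(n log n), f(n) dominates.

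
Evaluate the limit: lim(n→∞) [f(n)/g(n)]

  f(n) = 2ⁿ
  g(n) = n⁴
∞

Since 2ⁿ (O(2ⁿ)) grows faster than n⁴ (O(n⁴)),
the ratio f(n)/g(n) → ∞ as n → ∞.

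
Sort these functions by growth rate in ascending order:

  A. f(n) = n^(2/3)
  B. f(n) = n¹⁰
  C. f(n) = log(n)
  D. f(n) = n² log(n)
C < A < D < B

Comparing growth rates:
C = log(n) is O(log n)
A = n^(2/3) is O(n^(2/3))
D = n² log(n) is O(n² log n)
B = n¹⁰ is O(n¹⁰)

Therefore, the order from slowest to fastest is: C < A < D < B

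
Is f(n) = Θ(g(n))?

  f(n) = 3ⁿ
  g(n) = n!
False

f(n) = 3ⁿ is O(3ⁿ), and g(n) = n! is O(n!).
Since they have different growth rates, f(n) = Θ(g(n)) is false.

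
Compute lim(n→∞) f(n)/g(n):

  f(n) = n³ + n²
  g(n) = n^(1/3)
∞

Since n³ + n² (O(n³)) grows faster than n^(1/3) (O(n^(1/3))),
the ratio f(n)/g(n) → ∞ as n → ∞.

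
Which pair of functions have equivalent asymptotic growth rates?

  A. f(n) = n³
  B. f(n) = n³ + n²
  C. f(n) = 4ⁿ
A and B

Examining each function:
  A. n³ is O(n³)
  B. n³ + n² is O(n³)
  C. 4ⁿ is O(4ⁿ)

Functions A and B both have the same complexity class.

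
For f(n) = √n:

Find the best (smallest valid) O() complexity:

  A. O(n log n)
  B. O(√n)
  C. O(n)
B

f(n) = √n is O(√n).
All listed options are valid Big-O bounds (upper bounds),
but O(√n) is the tightest (smallest valid bound).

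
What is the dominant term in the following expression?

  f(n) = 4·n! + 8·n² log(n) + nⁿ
nⁿ

Looking at each term:
  - 4·n! is O(n!)
  - 8·n² log(n) is O(n² log n)
  - nⁿ is O(nⁿ)

The term nⁿ (O(nⁿ)) grows fastest and dominates all others.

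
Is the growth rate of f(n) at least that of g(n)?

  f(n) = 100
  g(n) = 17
True

f(n) = 100 and g(n) = 17 are both O(1).
Big-Ω permits equal growth rates (f ≥ c·g for some c > 0), so f(n) = Ω(g(n)) is true.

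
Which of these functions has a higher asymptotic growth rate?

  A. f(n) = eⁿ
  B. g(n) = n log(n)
A

f(n) = eⁿ is O(eⁿ), while g(n) = n log(n) is O(n log n).
Since O(eⁿ) grows faster than O(n log n), f(n) dominates.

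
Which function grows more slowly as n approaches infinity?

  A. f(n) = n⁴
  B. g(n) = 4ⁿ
A

f(n) = n⁴ is O(n⁴), while g(n) = 4ⁿ is O(4ⁿ).
Since O(n⁴) grows slower than O(4ⁿ), f(n) is dominated.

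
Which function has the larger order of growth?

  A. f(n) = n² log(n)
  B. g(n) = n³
B

f(n) = n² log(n) is O(n² log n), while g(n) = n³ is O(n³).
Since O(n³) grows faster than O(n² log n), g(n) dominates.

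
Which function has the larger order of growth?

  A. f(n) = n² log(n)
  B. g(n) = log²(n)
A

f(n) = n² log(n) is O(n² log n), while g(n) = log²(n) is O(log² n).
Since O(n² log n) grows faster than O(log² n), f(n) dominates.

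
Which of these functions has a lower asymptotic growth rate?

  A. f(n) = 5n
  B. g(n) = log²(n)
B

f(n) = 5n is O(n), while g(n) = log²(n) is O(log² n).
Since O(log² n) grows slower than O(n), g(n) is dominated.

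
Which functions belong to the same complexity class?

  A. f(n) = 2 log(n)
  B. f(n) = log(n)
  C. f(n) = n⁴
A and B

Examining each function:
  A. 2 log(n) is O(log n)
  B. log(n) is O(log n)
  C. n⁴ is O(n⁴)

Functions A and B both have the same complexity class.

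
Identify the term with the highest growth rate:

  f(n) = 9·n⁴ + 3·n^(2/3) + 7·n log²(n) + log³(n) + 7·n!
7·n!

Looking at each term:
  - 9·n⁴ is O(n⁴)
  - 3·n^(2/3) is O(n^(2/3))
  - 7·n log²(n) is O(n log² n)
  - log³(n) is O(log³ n)
  - 7·n! is O(n!)

The term 7·n! (O(n!)) grows fastest and dominates all others.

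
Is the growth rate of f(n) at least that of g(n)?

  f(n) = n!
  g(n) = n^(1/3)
True

f(n) = n! is O(n!), and g(n) = n^(1/3) is O(n^(1/3)).
Since O(n!) grows at least as fast as O(n^(1/3)), f(n) = Ω(g(n)) is true.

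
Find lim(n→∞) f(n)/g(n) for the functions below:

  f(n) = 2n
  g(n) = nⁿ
0

Since 2n (O(n)) grows slower than nⁿ (O(nⁿ)),
the ratio f(n)/g(n) → 0 as n → ∞.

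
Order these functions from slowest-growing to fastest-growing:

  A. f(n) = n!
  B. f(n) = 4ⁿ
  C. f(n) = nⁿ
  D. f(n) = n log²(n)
D < B < A < C

Comparing growth rates:
D = n log²(n) is O(n log² n)
B = 4ⁿ is O(4ⁿ)
A = n! is O(n!)
C = nⁿ is O(nⁿ)

Therefore, the order from slowest to fastest is: D < B < A < C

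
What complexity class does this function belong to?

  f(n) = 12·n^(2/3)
O(n^(2/3))

The dominant term in 12·n^(2/3) is 12·n^(2/3), which is Θ(n^(2/3)).
Constants are absorbed, so the tightest bound is O(n^(2/3)).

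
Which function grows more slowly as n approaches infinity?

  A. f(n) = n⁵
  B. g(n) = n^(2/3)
B

f(n) = n⁵ is O(n⁵), while g(n) = n^(2/3) is O(n^(2/3)).
Since O(n^(2/3)) grows slower than O(n⁵), g(n) is dominated.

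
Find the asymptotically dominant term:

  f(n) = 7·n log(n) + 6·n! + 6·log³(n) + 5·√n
6·n!

Looking at each term:
  - 7·n log(n) is O(n log n)
  - 6·n! is O(n!)
  - 6·log³(n) is O(log³ n)
  - 5·√n is O(√n)

The term 6·n! (O(n!)) grows fastest and dominates all others.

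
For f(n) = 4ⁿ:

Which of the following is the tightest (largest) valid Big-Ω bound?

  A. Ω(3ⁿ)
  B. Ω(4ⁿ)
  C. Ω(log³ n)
B

f(n) = 4ⁿ is Ω(4ⁿ).
All listed options are valid Big-Ω bounds (lower bounds),
but Ω(4ⁿ) is the tightest (largest valid bound).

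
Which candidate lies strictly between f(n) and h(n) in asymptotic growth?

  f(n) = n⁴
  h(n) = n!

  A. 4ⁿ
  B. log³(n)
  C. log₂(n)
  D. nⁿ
A

We need g(n) with n⁴ = o(g(n)) and g(n) = o(n!), i.e. O(n⁴) ≺ g ≺ O(n!).
Check each option:
  A. 4ⁿ — O(4ⁿ) is strictly between O(n⁴) and O(n!) ✓
  B. log³(n) — O(log³ n) does not grow strictly faster than f(n)
  C. log₂(n) — O(log n) does not grow strictly faster than f(n)
  D. nⁿ — O(nⁿ) does not grow strictly slower than h(n)

Only option A (4ⁿ) lies strictly between.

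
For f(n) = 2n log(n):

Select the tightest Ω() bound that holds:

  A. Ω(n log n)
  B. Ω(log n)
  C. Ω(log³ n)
A

f(n) = 2n log(n) is Ω(n log n).
All listed options are valid Big-Ω bounds (lower bounds),
but Ω(n log n) is the tightest (largest valid bound).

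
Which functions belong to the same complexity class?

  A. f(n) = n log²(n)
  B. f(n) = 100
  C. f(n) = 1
B and C

Examining each function:
  A. n log²(n) is O(n log² n)
  B. 100 is O(1)
  C. 1 is O(1)

Functions B and C both have the same complexity class.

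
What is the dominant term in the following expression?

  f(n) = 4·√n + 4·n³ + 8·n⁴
8·n⁴

Looking at each term:
  - 4·√n is O(√n)
  - 4·n³ is O(n³)
  - 8·n⁴ is O(n⁴)

The term 8·n⁴ (O(n⁴)) grows fastest and dominates all others.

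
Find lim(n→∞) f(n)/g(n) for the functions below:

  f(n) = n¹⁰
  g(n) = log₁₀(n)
∞

Since n¹⁰ (O(n¹⁰)) grows faster than log₁₀(n) (O(log n)),
the ratio f(n)/g(n) → ∞ as n → ∞.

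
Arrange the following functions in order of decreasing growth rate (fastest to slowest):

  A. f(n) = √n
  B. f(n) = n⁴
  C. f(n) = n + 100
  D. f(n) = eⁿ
D > B > C > A

Comparing growth rates:
D = eⁿ is O(eⁿ)
B = n⁴ is O(n⁴)
C = n + 100 is O(n)
A = √n is O(√n)

Therefore, the order from fastest to slowest is: D > B > C > A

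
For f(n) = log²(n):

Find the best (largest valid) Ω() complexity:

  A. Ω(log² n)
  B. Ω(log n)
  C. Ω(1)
A

f(n) = log²(n) is Ω(log² n).
All listed options are valid Big-Ω bounds (lower bounds),
but Ω(log² n) is the tightest (largest valid bound).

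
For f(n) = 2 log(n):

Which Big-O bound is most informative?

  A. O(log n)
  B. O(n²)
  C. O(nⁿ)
A

f(n) = 2 log(n) is O(log n).
All listed options are valid Big-O bounds (upper bounds),
but O(log n) is the tightest (smallest valid bound).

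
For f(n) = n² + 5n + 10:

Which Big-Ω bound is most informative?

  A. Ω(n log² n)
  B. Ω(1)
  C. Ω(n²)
C

f(n) = n² + 5n + 10 is Ω(n²).
All listed options are valid Big-Ω bounds (lower bounds),
but Ω(n²) is the tightest (largest valid bound).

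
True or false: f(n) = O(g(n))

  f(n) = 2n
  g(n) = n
True

f(n) = 2n and g(n) = n are both O(n).
Big-O permits equal growth rates (f ≤ c·g for some c), so f(n) = O(g(n)) is true.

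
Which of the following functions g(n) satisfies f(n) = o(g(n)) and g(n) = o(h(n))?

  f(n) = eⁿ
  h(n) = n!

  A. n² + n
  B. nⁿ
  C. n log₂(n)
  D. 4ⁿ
D

We need g(n) with eⁿ = o(g(n)) and g(n) = o(n!), i.e. O(eⁿ) ≺ g ≺ O(n!).
Check each option:
  A. n² + n — O(n²) does not grow strictly faster than f(n)
  B. nⁿ — O(nⁿ) does not grow strictly slower than h(n)
  C. n log₂(n) — O(n log n) does not grow strictly faster than f(n)
  D. 4ⁿ — O(4ⁿ) is strictly between O(eⁿ) and O(n!) ✓

Only option D (4ⁿ) lies strictly between.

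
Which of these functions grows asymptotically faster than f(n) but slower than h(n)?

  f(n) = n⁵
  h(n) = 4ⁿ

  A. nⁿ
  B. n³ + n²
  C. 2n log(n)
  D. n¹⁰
D

We need g(n) with n⁵ = o(g(n)) and g(n) = o(4ⁿ), i.e. O(n⁵) ≺ g ≺ O(4ⁿ).
Check each option:
  A. nⁿ — O(nⁿ) does not grow strictly slower than h(n)
  B. n³ + n² — O(n³) does not grow strictly faster than f(n)
  C. 2n log(n) — O(n log n) does not grow strictly faster than f(n)
  D. n¹⁰ — O(n¹⁰) is strictly between O(n⁵) and O(4ⁿ) ✓

Only option D (n¹⁰) lies strictly between.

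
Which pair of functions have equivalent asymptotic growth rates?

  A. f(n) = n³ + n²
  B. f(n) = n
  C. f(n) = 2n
B and C

Examining each function:
  A. n³ + n² is O(n³)
  B. n is O(n)
  C. 2n is O(n)

Functions B and C both have the same complexity class.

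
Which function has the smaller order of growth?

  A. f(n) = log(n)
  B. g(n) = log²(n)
A

f(n) = log(n) is O(log n), while g(n) = log²(n) is O(log² n).
Since O(log n) grows slower than O(log² n), f(n) is dominated.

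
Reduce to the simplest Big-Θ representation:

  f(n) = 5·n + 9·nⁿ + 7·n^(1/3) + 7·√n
Θ(nⁿ)

Order the terms by growth rate: 7·n^(1/3) ≺ 7·√n ≺ 5·n ≺ 9·nⁿ.
The fastest-growing term 9·nⁿ dominates as n → ∞; dropping its constant factor gives Θ(nⁿ).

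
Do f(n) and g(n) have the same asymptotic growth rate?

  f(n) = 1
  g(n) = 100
True

f(n) = 1 and g(n) = 100 are both O(1).
Since they have the same asymptotic growth rate, f(n) = Θ(g(n)) is true.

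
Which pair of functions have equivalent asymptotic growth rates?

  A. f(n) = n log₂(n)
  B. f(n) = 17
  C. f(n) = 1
B and C

Examining each function:
  A. n log₂(n) is O(n log n)
  B. 17 is O(1)
  C. 1 is O(1)

Functions B and C both have the same complexity class.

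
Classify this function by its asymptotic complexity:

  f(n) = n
O(n)

The dominant term in n is n, which is Θ(n).
Constants are absorbed, so the tightest bound is O(n).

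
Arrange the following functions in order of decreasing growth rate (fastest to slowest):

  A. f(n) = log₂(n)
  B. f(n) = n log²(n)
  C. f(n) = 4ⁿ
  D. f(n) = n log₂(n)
C > B > D > A

Comparing growth rates:
C = 4ⁿ is O(4ⁿ)
B = n log²(n) is O(n log² n)
D = n log₂(n) is O(n log n)
A = log₂(n) is O(log n)

Therefore, the order from fastest to slowest is: C > B > D > A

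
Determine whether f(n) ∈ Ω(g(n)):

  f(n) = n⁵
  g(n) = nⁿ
False

f(n) = n⁵ is O(n⁵), and g(n) = nⁿ is O(nⁿ).
Since O(n⁵) grows slower than O(nⁿ), f(n) = Ω(g(n)) is false.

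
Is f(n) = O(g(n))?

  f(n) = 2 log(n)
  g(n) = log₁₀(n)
True

f(n) = 2 log(n) and g(n) = log₁₀(n) are both O(log n).
Big-O permits equal growth rates (f ≤ c·g for some c), so f(n) = O(g(n)) is true.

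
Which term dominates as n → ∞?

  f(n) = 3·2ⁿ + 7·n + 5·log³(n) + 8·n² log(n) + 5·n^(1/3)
3·2ⁿ

Looking at each term:
  - 3·2ⁿ is O(2ⁿ)
  - 7·n is O(n)
  - 5·log³(n) is O(log³ n)
  - 8·n² log(n) is O(n² log n)
  - 5·n^(1/3) is O(n^(1/3))

The term 3·2ⁿ (O(2ⁿ)) grows fastest and dominates all others.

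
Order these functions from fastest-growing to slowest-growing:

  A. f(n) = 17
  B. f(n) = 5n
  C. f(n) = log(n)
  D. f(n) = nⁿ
D > B > C > A

Comparing growth rates:
D = nⁿ is O(nⁿ)
B = 5n is O(n)
C = log(n) is O(log n)
A = 17 is O(1)

Therefore, the order from fastest to slowest is: D > B > C > A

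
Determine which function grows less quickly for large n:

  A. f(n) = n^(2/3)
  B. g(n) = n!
A

f(n) = n^(2/3) is O(n^(2/3)), while g(n) = n! is O(n!).
Since O(n^(2/3)) grows slower than O(n!), f(n) is dominated.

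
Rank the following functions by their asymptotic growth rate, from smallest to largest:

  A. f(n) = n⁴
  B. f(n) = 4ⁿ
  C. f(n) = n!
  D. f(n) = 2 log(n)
D < A < B < C

Comparing growth rates:
D = 2 log(n) is O(log n)
A = n⁴ is O(n⁴)
B = 4ⁿ is O(4ⁿ)
C = n! is O(n!)

Therefore, the order from slowest to fastest is: D < A < B < C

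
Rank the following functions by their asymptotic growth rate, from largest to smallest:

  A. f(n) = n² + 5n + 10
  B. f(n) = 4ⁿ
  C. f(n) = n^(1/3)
B > A > C

Comparing growth rates:
B = 4ⁿ is O(4ⁿ)
A = n² + 5n + 10 is O(n²)
C = n^(1/3) is O(n^(1/3))

Therefore, the order from fastest to slowest is: B > A > C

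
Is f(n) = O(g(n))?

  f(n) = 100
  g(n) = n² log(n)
True

f(n) = 100 is O(1), and g(n) = n² log(n) is O(n² log n).
Since O(1) ⊆ O(n² log n) (f grows no faster than g), f(n) = O(g(n)) is true.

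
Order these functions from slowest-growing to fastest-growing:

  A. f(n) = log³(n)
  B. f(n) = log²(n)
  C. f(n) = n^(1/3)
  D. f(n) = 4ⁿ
B < A < C < D

Comparing growth rates:
B = log²(n) is O(log² n)
A = log³(n) is O(log³ n)
C = n^(1/3) is O(n^(1/3))
D = 4ⁿ is O(4ⁿ)

Therefore, the order from slowest to fastest is: B < A < C < D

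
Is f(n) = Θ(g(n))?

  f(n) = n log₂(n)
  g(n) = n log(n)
True

f(n) = n log₂(n) and g(n) = n log(n) are both O(n log n).
Since they have the same asymptotic growth rate, f(n) = Θ(g(n)) is true.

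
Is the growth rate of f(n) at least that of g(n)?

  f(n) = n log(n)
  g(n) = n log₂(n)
True

f(n) = n log(n) and g(n) = n log₂(n) are both O(n log n).
Big-Ω permits equal growth rates (f ≥ c·g for some c > 0), so f(n) = Ω(g(n)) is true.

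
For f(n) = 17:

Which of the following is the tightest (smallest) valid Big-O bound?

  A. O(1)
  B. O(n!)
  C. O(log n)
A

f(n) = 17 is O(1).
All listed options are valid Big-O bounds (upper bounds),
but O(1) is the tightest (smallest valid bound).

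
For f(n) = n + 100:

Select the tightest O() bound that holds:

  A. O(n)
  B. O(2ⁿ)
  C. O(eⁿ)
A

f(n) = n + 100 is O(n).
All listed options are valid Big-O bounds (upper bounds),
but O(n) is the tightest (smallest valid bound).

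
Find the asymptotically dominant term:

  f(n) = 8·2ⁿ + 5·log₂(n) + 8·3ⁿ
8·3ⁿ

Looking at each term:
  - 8·2ⁿ is O(2ⁿ)
  - 5·log₂(n) is O(log n)
  - 8·3ⁿ is O(3ⁿ)

The term 8·3ⁿ (O(3ⁿ)) grows fastest and dominates all others.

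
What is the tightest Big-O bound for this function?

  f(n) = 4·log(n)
O(log n)

The dominant term in 4·log(n) is 4·log(n), which is Θ(log n).
Constants are absorbed, so the tightest bound is O(log n).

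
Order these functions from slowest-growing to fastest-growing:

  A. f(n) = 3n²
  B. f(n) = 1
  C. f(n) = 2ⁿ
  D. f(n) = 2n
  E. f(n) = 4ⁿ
B < D < A < C < E

Comparing growth rates:
B = 1 is O(1)
D = 2n is O(n)
A = 3n² is O(n²)
C = 2ⁿ is O(2ⁿ)
E = 4ⁿ is O(4ⁿ)

Therefore, the order from slowest to fastest is: B < D < A < C < E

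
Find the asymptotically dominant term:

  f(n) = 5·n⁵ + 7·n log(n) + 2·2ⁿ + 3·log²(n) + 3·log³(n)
2·2ⁿ

Looking at each term:
  - 5·n⁵ is O(n⁵)
  - 7·n log(n) is O(n log n)
  - 2·2ⁿ is O(2ⁿ)
  - 3·log²(n) is O(log² n)
  - 3·log³(n) is O(log³ n)

The term 2·2ⁿ (O(2ⁿ)) grows fastest and dominates all others.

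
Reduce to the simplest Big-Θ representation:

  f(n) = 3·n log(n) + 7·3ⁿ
Θ(3ⁿ)

Order the terms by growth rate: 3·n log(n) ≺ 7·3ⁿ.
The fastest-growing term 7·3ⁿ dominates as n → ∞; dropping its constant factor gives Θ(3ⁿ).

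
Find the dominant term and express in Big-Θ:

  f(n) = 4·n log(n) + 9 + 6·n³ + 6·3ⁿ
Θ(3ⁿ)

Order the terms by growth rate: 9 ≺ 4·n log(n) ≺ 6·n³ ≺ 6·3ⁿ.
The fastest-growing term 6·3ⁿ dominates as n → ∞; dropping its constant factor gives Θ(3ⁿ).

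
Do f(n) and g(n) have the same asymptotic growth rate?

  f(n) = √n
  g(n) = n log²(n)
False

f(n) = √n is O(√n), and g(n) = n log²(n) is O(n log² n).
Since they have different growth rates, f(n) = Θ(g(n)) is false.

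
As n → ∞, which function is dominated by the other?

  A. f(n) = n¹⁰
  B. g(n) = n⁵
B

f(n) = n¹⁰ is O(n¹⁰), while g(n) = n⁵ is O(n⁵).
Since O(n⁵) grows slower than O(n¹⁰), g(n) is dominated.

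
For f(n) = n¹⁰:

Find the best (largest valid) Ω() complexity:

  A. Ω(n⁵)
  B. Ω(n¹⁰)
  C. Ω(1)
B

f(n) = n¹⁰ is Ω(n¹⁰).
All listed options are valid Big-Ω bounds (lower bounds),
but Ω(n¹⁰) is the tightest (largest valid bound).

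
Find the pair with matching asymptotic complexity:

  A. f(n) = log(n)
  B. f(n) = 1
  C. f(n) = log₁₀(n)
A and C

Examining each function:
  A. log(n) is O(log n)
  B. 1 is O(1)
  C. log₁₀(n) is O(log n)

Functions A and C both have the same complexity class.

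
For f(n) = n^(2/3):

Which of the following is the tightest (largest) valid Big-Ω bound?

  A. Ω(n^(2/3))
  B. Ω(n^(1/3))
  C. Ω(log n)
A

f(n) = n^(2/3) is Ω(n^(2/3)).
All listed options are valid Big-Ω bounds (lower bounds),
but Ω(n^(2/3)) is the tightest (largest valid bound).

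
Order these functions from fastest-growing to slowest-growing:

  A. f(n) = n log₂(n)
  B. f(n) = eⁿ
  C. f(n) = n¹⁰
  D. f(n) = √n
B > C > A > D

Comparing growth rates:
B = eⁿ is O(eⁿ)
C = n¹⁰ is O(n¹⁰)
A = n log₂(n) is O(n log n)
D = √n is O(√n)

Therefore, the order from fastest to slowest is: B > C > A > D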